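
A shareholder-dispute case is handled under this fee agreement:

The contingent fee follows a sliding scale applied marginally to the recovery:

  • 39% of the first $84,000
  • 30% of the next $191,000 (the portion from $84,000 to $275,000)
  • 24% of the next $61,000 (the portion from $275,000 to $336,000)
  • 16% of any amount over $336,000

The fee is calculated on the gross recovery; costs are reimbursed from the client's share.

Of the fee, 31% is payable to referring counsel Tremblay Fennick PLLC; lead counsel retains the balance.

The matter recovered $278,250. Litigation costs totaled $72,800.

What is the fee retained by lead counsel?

$62,679.60

Fee base is the gross recovery, $278,250; costs are reimbursed separately.
First $84,000 at 39% = $32,760.00
Next $191,000 at 30% = $57,300.00
Remaining $3,250 at 24% = $780.00
Fee: $32,760.00 + $57,300.00 + $780.00 = $90,840.00
Referral share: 31% of $90,840.00 = $28,160.40; lead counsel retains $90,840.00 − $28,160.40 = $62,679.60.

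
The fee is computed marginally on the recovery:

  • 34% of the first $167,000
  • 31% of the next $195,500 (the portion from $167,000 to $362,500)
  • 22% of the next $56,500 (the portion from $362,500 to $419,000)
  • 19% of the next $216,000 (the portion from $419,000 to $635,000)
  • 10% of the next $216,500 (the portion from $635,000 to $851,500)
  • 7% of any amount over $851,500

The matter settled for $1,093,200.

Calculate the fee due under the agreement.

$209,424.00

First $167,000 at 34% = $56,780.00
Next $195,500 at 31% = $60,605.00
Next $56,500 at 22% = $12,430.00
Next $216,000 at 19% = $41,040.00
Next $216,500 at 10% = $21,650.00
Remaining $241,700 at 7% = $16,919.00
Fee: $56,780.00 + $60,605.00 + $12,430.00 + $41,040.00 + $21,650.00 + $16,919.00 = $209,424.00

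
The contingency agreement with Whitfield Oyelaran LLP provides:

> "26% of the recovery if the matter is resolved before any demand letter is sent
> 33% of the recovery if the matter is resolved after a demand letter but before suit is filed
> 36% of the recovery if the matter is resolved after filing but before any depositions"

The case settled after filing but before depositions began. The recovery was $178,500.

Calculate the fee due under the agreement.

$64,260.00

The matter settled after filing but before depositions began, so the 36% rate applies.
$178,500 × 36% = $64,260.00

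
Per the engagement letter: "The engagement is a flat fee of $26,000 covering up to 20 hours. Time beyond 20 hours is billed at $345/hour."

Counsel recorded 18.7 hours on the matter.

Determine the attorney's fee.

18.7 hours is within the 20-hour scope; only the flat fee applies.

$26,000.00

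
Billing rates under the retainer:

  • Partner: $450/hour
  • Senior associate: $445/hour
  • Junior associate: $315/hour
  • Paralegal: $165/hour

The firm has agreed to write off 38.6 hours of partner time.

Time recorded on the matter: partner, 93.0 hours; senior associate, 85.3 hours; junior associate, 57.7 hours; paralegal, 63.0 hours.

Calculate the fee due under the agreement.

$91,009.00

Partner: 93.0 × $450 = $41,850.00
Senior associate: 85.3 × $445 = $37,958.50
Junior associate: 57.7 × $315 = $18,175.50
Paralegal: 63.0 × $165 = $10,395.00
Subtotal: $108,379.00
Write-off: 38.6 × $450 = $17,370.00
Total: $108,379.00 − $17,370.00 = $91,009.00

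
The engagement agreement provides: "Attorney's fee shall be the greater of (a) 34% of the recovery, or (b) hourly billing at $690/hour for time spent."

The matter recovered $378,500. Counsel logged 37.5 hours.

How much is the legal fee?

$128,690.00

(a) 34% of $378,500 = $128,690.00
(b) 37.5 × $690 = $25,875.00
The greater is (a): $128,690.00.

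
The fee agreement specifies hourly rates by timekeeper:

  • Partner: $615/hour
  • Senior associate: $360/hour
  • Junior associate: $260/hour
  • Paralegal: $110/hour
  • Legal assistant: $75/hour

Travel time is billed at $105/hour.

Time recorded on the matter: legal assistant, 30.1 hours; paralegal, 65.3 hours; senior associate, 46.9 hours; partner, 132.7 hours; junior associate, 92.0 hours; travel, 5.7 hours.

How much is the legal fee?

Partner: 132.7 × $615 = $81,610.50
Senior associate: 46.9 × $360 = $16,884.00
Junior associate: 92.0 × $260 = $23,920.00
Paralegal: 65.3 × $110 = $7,183.00
Legal assistant: 30.1 × $75 = $2,257.50
Subtotal: $81,610.50 + $16,884.00 + $23,920.00 + $7,183.00 + $2,257.50 = $131,855.00
Travel: 5.7 × $105 = $598.50
Total: $131,855.00 + $598.50 = $132,453.50

$132,453.50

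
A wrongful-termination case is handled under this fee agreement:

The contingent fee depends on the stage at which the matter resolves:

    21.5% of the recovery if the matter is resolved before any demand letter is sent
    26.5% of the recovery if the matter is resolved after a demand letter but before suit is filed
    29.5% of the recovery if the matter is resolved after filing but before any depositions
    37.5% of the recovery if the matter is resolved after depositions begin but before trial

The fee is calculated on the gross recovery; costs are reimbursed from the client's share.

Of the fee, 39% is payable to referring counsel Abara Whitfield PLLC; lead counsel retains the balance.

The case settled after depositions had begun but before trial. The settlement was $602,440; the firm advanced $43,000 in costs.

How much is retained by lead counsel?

Fee base is the gross recovery, $602,440; costs are reimbursed separately.
The matter settled after depositions had begun but before trial, so the 37.5% rate applies.
$602,440 × 37.5% = $225,915.00
Referral share: 39% of $225,915.00 = $88,106.85; lead counsel retains $225,915.00 − $88,106.85 = $137,808.15.

$137,808.15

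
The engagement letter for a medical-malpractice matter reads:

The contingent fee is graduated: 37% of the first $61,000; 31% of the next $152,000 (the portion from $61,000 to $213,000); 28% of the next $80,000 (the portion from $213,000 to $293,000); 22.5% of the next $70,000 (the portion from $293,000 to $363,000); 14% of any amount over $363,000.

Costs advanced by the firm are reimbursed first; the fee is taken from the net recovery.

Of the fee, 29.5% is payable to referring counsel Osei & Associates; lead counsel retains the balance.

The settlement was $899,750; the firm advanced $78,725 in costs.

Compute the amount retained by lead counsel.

Fee base (net of costs): $899,750 − $78,725 = $821,025
First $61,000 at 37% = $22,570.00
Next $152,000 at 31% = $47,120.00
Next $80,000 at 28% = $22,400.00
Next $70,000 at 22.5% = $15,750.00
Remaining $458,025 at 14% = $64,123.50
Fee: $22,570.00 + $47,120.00 + $22,400.00 + $15,750.00 + $64,123.50 = $171,963.50
Referral share: 29.5% of $171,963.50 = $50,729.23; lead counsel retains $171,963.50 − $50,729.23 = $121,234.27.

$121,234.27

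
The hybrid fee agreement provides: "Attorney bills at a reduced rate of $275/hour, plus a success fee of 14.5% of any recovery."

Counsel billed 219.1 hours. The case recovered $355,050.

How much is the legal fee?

Hourly: 219.1 × $275 = $60,252.50
Success fee: 14.5% of $355,050 = $51,482.25
Total: $60,252.50 + $51,482.25 = $111,734.75

$111,734.75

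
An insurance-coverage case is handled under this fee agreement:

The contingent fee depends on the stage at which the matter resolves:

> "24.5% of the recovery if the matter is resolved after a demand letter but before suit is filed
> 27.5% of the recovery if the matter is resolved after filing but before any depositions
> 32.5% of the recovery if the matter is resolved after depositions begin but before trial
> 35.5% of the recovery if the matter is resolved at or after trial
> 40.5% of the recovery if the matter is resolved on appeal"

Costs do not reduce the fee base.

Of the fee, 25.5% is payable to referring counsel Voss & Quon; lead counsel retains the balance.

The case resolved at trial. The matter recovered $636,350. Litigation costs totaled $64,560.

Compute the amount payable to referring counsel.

$57,605.58

Fee base is the gross recovery, $636,350; costs are reimbursed separately.
The matter resolved at trial, so the 35.5% rate applies.
$636,350 × 35.5% = $225,904.25
Referral share: 25.5% of $225,904.25 = $57,605.58; lead counsel retains $225,904.25 − $57,605.58 = $168,298.67.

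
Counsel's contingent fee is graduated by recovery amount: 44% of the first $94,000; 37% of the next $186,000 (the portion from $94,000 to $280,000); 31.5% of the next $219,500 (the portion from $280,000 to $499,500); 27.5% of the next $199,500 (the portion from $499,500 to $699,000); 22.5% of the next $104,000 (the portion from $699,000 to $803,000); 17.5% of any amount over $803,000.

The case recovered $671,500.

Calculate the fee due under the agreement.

$226,622.50

First $94,000 at 44% = $41,360.00
Next $186,000 at 37% = $68,820.00
Next $219,500 at 31.5% = $69,142.50
Remaining $172,000 at 27.5% = $47,300.00
Fee: $41,360.00 + $68,820.00 + $69,142.50 + $47,300.00 = $226,622.50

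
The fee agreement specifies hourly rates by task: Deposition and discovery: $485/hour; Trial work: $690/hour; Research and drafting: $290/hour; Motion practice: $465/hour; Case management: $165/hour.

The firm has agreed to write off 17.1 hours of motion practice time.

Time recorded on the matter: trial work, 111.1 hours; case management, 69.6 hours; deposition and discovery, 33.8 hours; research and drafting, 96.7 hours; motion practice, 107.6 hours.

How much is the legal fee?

Deposition and discovery: 33.8 × $485 = $16,393.00
Trial work: 111.1 × $690 = $76,659.00
Research and drafting: 96.7 × $290 = $28,043.00
Motion practice: 107.6 × $465 = $50,034.00
Case management: 69.6 × $165 = $11,484.00
Subtotal: $182,613.00
Write-off: 17.1 × $465 = $7,951.50
Total: $182,613.00 − $7,951.50 = $174,661.50

$174,661.50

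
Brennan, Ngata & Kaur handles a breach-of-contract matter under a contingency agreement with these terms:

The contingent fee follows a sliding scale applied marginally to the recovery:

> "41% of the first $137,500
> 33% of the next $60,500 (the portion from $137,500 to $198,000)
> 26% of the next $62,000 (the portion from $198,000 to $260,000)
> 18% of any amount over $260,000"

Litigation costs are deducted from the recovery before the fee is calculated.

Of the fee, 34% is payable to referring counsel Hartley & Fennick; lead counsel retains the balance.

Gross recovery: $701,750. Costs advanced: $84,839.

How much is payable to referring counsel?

Fee base (net of costs): $701,750 − $84,839 = $616,911
First $137,500 at 41% = $56,375.00
Next $60,500 at 33% = $19,965.00
Next $62,000 at 26% = $16,120.00
Remaining $356,911 at 18% = $64,243.98
Fee: $56,375.00 + $19,965.00 + $16,120.00 + $64,243.98 = $156,703.98
Referral share: 34% of $156,703.98 = $53,279.35; lead counsel retains $156,703.98 − $53,279.35 = $103,424.63.

$53,279.35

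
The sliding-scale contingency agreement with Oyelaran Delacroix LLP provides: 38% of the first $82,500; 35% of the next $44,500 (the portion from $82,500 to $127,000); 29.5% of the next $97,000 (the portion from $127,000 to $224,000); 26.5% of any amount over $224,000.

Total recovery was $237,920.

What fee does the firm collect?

First $82,500 at 38% = $31,350.00
Next $44,500 at 35% = $15,575.00
Next $97,000 at 29.5% = $28,615.00
Remaining $13,920 at 26.5% = $3,688.80
Fee: $31,350.00 + $15,575.00 + $28,615.00 + $3,688.80 = $79,228.80

$79,228.80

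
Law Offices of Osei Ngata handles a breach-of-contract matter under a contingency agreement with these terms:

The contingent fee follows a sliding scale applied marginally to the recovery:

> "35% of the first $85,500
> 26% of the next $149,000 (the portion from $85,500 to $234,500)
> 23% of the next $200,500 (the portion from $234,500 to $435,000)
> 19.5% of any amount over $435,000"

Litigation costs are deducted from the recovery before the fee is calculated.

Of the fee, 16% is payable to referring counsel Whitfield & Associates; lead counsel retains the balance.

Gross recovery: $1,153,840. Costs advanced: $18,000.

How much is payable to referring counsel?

$40,231.01

Fee base (net of costs): $1,153,840 − $18,000 = $1,135,840
First $85,500 at 35% = $29,925.00
Next $149,000 at 26% = $38,740.00
Next $200,500 at 23% = $46,115.00
Remaining $700,840 at 19.5% = $136,663.80
Fee: $29,925.00 + $38,740.00 + $46,115.00 + $136,663.80 = $251,443.80
Referral share: 16% of $251,443.80 = $40,231.01; lead counsel retains $251,443.80 − $40,231.01 = $211,212.79.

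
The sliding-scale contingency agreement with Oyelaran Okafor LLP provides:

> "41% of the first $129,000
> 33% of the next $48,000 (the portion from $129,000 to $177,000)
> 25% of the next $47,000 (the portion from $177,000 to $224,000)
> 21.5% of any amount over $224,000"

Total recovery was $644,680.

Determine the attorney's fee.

First $129,000 at 41% = $52,890.00
Next $48,000 at 33% = $15,840.00
Next $47,000 at 25% = $11,750.00
Remaining $420,680 at 21.5% = $90,446.20
Fee: $52,890.00 + $15,840.00 + $11,750.00 + $90,446.20 = $170,926.20

$170,926.20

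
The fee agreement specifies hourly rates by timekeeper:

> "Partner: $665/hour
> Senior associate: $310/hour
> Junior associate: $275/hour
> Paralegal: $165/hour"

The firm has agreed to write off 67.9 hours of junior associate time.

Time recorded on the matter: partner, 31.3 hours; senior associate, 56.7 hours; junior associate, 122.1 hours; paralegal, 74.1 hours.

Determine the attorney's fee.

$65,523.00

Partner: 31.3 × $665 = $20,814.50
Senior associate: 56.7 × $310 = $17,577.00
Junior associate: 122.1 × $275 = $33,577.50
Paralegal: 74.1 × $165 = $12,226.50
Subtotal: $84,195.50
Write-off: 67.9 × $275 = $18,672.50
Total: $84,195.50 − $18,672.50 = $65,523.00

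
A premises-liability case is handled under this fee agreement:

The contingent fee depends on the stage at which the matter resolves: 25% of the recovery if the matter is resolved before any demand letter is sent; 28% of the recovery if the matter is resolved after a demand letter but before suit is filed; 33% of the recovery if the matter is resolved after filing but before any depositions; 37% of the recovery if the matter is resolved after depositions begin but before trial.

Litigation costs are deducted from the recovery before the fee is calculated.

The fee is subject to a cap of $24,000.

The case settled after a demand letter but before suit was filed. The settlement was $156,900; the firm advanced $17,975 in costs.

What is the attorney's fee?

Fee base (net of costs): $156,900 − $17,975 = $138,925
The matter settled after a demand letter but before suit was filed, so the 28% rate applies.
$138,925 × 28% = $38,899.00
$38,899.00 exceeds the $24,000 cap, so the fee is capped at $24,000.00.

$24,000.00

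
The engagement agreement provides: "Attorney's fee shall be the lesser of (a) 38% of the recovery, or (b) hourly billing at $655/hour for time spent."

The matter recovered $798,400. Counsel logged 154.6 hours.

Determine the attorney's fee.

$101,263.00

(a) 38% of $798,400 = $303,392.00
(b) 154.6 × $655 = $101,263.00
The lesser is (b): $101,263.00.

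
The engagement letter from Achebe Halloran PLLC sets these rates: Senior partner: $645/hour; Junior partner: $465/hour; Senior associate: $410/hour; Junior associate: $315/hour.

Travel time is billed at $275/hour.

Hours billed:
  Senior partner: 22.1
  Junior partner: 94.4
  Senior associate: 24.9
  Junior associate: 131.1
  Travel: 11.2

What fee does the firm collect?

Senior partner: 22.1 × $645 = $14,254.50
Junior partner: 94.4 × $465 = $43,896.00
Senior associate: 24.9 × $410 = $10,209.00
Junior associate: 131.1 × $315 = $41,296.50
Subtotal: $14,254.50 + $43,896.00 + $10,209.00 + $41,296.50 = $109,656.00
Travel: 11.2 × $275 = $3,080.00
Total: $109,656.00 + $3,080.00 = $112,736.00

$112,736.00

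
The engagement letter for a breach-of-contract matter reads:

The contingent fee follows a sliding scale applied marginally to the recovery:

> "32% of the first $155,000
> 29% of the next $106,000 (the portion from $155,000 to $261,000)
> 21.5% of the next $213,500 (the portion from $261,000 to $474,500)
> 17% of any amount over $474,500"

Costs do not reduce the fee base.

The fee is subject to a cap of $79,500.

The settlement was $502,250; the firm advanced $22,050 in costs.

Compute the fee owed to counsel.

Fee base is the gross recovery, $502,250; costs are reimbursed separately.
First $155,000 at 32% = $49,600.00
Next $106,000 at 29% = $30,740.00
Next $213,500 at 21.5% = $45,902.50
Remaining $27,750 at 17% = $4,717.50
Fee: $49,600.00 + $30,740.00 + $45,902.50 + $4,717.50 = $130,960.00
$130,960.00 exceeds the $79,500 cap, so the fee is capped at $79,500.00.

$79,500.00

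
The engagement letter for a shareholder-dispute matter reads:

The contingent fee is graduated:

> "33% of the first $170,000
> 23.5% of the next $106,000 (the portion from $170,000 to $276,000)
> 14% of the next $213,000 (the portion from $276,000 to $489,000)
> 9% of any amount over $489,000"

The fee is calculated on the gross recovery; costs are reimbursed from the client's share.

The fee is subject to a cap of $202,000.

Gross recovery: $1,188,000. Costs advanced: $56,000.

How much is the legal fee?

$173,740.00

Fee base is the gross recovery, $1,188,000; costs are reimbursed separately.
First $170,000 at 33% = $56,100.00
Next $106,000 at 23.5% = $24,910.00
Next $213,000 at 14% = $29,820.00
Remaining $699,000 at 9% = $62,910.00
Fee: $56,100.00 + $24,910.00 + $29,820.00 + $62,910.00 = $173,740.00
$173,740.00 is under the $202,000 cap.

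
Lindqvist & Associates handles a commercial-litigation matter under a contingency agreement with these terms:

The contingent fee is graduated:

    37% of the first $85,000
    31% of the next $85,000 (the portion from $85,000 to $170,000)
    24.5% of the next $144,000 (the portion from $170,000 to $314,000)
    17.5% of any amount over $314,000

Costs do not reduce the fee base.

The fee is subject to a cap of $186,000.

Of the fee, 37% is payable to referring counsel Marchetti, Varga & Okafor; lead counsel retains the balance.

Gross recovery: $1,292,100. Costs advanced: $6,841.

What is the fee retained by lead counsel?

Fee base is the gross recovery, $1,292,100; costs are reimbursed separately.
First $85,000 at 37% = $31,450.00
Next $85,000 at 31% = $26,350.00
Next $144,000 at 24.5% = $35,280.00
Remaining $978,100 at 17.5% = $171,167.50
Fee: $31,450.00 + $26,350.00 + $35,280.00 + $171,167.50 = $264,247.50
$264,247.50 exceeds the $186,000 cap, so the fee is capped at $186,000.00.
Referral share: 37% of $186,000.00 = $68,820.00; lead counsel retains $186,000.00 − $68,820.00 = $117,180.00.

$117,180.00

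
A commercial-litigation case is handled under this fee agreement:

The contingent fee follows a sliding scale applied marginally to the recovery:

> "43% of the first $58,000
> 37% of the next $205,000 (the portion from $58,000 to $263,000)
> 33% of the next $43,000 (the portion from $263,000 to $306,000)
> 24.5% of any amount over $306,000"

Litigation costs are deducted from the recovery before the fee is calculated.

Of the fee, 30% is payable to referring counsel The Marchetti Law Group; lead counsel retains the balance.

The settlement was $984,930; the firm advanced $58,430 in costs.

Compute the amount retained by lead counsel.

Fee base (net of costs): $984,930 − $58,430 = $926,500
First $58,000 at 43% = $24,940.00
Next $205,000 at 37% = $75,850.00
Next $43,000 at 33% = $14,190.00
Remaining $620,500 at 24.5% = $152,022.50
Fee: $24,940.00 + $75,850.00 + $14,190.00 + $152,022.50 = $267,002.50
Referral share: 30% of $267,002.50 = $80,100.75; lead counsel retains $267,002.50 − $80,100.75 = $186,901.75.

$186,901.75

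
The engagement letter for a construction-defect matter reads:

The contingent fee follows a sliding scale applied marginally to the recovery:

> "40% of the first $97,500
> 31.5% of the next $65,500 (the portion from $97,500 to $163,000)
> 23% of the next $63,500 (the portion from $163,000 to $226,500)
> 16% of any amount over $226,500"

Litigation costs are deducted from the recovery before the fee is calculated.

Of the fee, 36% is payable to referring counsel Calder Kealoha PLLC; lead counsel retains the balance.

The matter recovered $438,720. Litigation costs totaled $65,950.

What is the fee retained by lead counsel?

Fee base (net of costs): $438,720 − $65,950 = $372,770
First $97,500 at 40% = $39,000.00
Next $65,500 at 31.5% = $20,632.50
Next $63,500 at 23% = $14,605.00
Remaining $146,270 at 16% = $23,403.20
Fee: $39,000.00 + $20,632.50 + $14,605.00 + $23,403.20 = $97,640.70
Referral share: 36% of $97,640.70 = $35,150.65; lead counsel retains $97,640.70 − $35,150.65 = $62,490.05.

$62,490.05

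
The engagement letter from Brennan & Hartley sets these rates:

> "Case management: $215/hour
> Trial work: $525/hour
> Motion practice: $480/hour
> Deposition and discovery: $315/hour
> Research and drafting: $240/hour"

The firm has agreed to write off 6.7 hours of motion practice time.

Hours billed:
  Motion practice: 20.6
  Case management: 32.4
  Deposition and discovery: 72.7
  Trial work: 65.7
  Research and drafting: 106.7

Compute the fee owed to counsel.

$96,639.00

Case management: 32.4 × $215 = $6,966.00
Trial work: 65.7 × $525 = $34,492.50
Motion practice: 20.6 × $480 = $9,888.00
Deposition and discovery: 72.7 × $315 = $22,900.50
Research and drafting: 106.7 × $240 = $25,608.00
Subtotal: $99,855.00
Write-off: 6.7 × $480 = $3,216.00
Total: $99,855.00 − $3,216.00 = $96,639.00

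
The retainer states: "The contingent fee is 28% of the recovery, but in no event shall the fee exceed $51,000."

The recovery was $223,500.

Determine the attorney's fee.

$51,000.00

28% of $223,500 = $62,580.00
That exceeds the $51,000 cap, so the fee is capped at $51,000.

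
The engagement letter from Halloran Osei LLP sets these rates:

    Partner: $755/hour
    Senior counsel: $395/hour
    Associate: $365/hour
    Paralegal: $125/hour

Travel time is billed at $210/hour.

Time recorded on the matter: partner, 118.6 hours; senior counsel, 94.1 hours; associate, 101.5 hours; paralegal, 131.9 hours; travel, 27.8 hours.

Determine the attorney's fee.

Partner: 118.6 × $755 = $89,543.00
Senior counsel: 94.1 × $395 = $37,169.50
Associate: 101.5 × $365 = $37,047.50
Paralegal: 131.9 × $125 = $16,487.50
Subtotal: $89,543.00 + $37,169.50 + $37,047.50 + $16,487.50 = $180,247.50
Travel: 27.8 × $210 = $5,838.00
Total: $180,247.50 + $5,838.00 = $186,085.50

$186,085.50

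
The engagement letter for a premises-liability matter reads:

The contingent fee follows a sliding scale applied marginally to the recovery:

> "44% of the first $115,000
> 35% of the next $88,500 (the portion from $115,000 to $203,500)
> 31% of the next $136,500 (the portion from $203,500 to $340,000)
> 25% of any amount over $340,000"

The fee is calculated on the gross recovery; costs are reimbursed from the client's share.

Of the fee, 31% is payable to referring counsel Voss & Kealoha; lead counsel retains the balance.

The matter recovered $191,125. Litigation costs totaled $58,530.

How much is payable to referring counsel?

Fee base is the gross recovery, $191,125; costs are reimbursed separately.
First $115,000 at 44% = $50,600.00
Remaining $76,125 at 35% = $26,643.75
Fee: $50,600.00 + $26,643.75 = $77,243.75
Referral share: 31% of $77,243.75 = $23,945.56; lead counsel retains $77,243.75 − $23,945.56 = $53,298.19.

$23,945.56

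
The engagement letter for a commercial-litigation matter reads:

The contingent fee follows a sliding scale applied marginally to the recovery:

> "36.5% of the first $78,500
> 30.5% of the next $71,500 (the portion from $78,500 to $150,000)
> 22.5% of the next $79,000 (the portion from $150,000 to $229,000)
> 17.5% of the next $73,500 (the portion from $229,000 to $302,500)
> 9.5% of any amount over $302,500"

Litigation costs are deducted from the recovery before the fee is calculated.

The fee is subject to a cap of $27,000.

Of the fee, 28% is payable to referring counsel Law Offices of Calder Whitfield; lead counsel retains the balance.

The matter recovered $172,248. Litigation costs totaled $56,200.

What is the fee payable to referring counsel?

Fee base (net of costs): $172,248 − $56,200 = $116,048
First $78,500 at 36.5% = $28,652.50
Remaining $37,548 at 30.5% = $11,452.14
Fee: $28,652.50 + $11,452.14 = $40,104.64
$40,104.64 exceeds the $27,000 cap, so the fee is capped at $27,000.00.
Referral share: 28% of $27,000.00 = $7,560.00; lead counsel retains $27,000.00 − $7,560.00 = $19,440.00.

$7,560.00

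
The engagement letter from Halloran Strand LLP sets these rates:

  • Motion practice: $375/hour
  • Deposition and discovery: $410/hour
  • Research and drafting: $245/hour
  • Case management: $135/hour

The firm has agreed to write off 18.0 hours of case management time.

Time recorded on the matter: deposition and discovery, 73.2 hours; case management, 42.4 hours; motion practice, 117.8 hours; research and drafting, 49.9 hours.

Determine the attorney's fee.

Motion practice: 117.8 × $375 = $44,175.00
Deposition and discovery: 73.2 × $410 = $30,012.00
Research and drafting: 49.9 × $245 = $12,225.50
Case management: 42.4 × $135 = $5,724.00
Subtotal: $92,136.50
Write-off: 18.0 × $135 = $2,430.00
Total: $92,136.50 − $2,430.00 = $89,706.50

$89,706.50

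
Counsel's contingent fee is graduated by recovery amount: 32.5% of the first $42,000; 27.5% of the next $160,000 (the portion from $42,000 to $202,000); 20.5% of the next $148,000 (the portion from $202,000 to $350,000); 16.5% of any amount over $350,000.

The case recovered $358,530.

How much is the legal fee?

First $42,000 at 32.5% = $13,650.00
Next $160,000 at 27.5% = $44,000.00
Next $148,000 at 20.5% = $30,340.00
Remaining $8,530 at 16.5% = $1,407.45
Fee: $13,650.00 + $44,000.00 + $30,340.00 + $1,407.45 = $89,397.45

$89,397.45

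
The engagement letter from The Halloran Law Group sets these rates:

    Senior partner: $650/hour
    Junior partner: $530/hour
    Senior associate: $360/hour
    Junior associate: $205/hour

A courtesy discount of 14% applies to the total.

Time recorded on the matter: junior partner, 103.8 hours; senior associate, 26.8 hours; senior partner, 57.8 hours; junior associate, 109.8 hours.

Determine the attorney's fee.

Senior partner: 57.8 × $650 = $37,570.00
Junior partner: 103.8 × $530 = $55,014.00
Senior associate: 26.8 × $360 = $9,648.00
Junior associate: 109.8 × $205 = $22,509.00
Subtotal: $124,741.00
Less 14% discount: −$17,463.74
Total: $124,741.00 − $17,463.74 = $107,277.26

$107,277.26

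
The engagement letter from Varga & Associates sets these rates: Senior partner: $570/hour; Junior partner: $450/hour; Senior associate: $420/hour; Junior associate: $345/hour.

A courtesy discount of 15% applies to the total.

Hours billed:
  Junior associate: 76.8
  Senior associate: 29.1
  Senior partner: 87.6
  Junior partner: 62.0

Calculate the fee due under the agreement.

$99,067.50

Senior partner: 87.6 × $570 = $49,932.00
Junior partner: 62.0 × $450 = $27,900.00
Senior associate: 29.1 × $420 = $12,222.00
Junior associate: 76.8 × $345 = $26,496.00
Subtotal: $116,550.00
Less 15% discount: −$17,482.50
Total: $116,550.00 − $17,482.50 = $99,067.50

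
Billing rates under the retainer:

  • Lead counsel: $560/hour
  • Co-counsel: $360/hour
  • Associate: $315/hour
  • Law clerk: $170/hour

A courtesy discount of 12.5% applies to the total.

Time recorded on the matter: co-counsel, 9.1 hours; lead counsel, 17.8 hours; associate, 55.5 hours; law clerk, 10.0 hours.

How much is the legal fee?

Lead counsel: 17.8 × $560 = $9,968.00
Co-counsel: 9.1 × $360 = $3,276.00
Associate: 55.5 × $315 = $17,482.50
Law clerk: 10.0 × $170 = $1,700.00
Subtotal: $32,426.50
Less 12.5% discount: −$4,053.31
Total: $32,426.50 − $4,053.31 = $28,373.19

$28,373.19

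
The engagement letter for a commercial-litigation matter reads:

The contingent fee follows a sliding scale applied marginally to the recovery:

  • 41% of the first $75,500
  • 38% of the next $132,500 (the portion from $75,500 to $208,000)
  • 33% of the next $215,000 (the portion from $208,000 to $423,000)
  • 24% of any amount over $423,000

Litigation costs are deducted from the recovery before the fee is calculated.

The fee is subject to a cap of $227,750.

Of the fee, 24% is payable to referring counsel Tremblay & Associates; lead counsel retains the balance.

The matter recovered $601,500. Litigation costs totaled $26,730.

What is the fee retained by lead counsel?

$143,396.65

Fee base (net of costs): $601,500 − $26,730 = $574,770
First $75,500 at 41% = $30,955.00
Next $132,500 at 38% = $50,350.00
Next $215,000 at 33% = $70,950.00
Remaining $151,770 at 24% = $36,424.80
Fee: $30,955.00 + $50,350.00 + $70,950.00 + $36,424.80 = $188,679.80
$188,679.80 is under the $227,750 cap.
Referral share: 24% of $188,679.80 = $45,283.15; lead counsel retains $188,679.80 − $45,283.15 = $143,396.65.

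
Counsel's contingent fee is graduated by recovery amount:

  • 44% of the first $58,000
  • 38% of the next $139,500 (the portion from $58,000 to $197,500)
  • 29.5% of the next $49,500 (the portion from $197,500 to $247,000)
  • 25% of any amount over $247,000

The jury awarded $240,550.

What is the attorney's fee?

$91,229.75

First $58,000 at 44% = $25,520.00
Next $139,500 at 38% = $53,010.00
Remaining $43,050 at 29.5% = $12,699.75
Fee: $25,520.00 + $53,010.00 + $12,699.75 = $91,229.75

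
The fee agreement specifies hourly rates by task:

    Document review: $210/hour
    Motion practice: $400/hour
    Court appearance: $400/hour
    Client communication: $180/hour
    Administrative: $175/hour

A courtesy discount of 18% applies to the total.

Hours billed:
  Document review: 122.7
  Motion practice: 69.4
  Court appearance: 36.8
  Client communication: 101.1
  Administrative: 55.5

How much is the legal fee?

$78,849.15

Document review: 122.7 × $210 = $25,767.00
Motion practice: 69.4 × $400 = $27,760.00
Court appearance: 36.8 × $400 = $14,720.00
Client communication: 101.1 × $180 = $18,198.00
Administrative: 55.5 × $175 = $9,712.50
Subtotal: $96,157.50
Less 18% discount: −$17,308.35
Total: $96,157.50 − $17,308.35 = $78,849.15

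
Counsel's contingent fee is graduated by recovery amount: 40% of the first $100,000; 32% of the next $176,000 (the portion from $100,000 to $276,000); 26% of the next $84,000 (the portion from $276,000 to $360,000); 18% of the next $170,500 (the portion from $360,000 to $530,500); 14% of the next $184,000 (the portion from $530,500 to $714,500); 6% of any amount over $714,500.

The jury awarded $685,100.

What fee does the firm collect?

$170,494.00

First $100,000 at 40% = $40,000.00
Next $176,000 at 32% = $56,320.00
Next $84,000 at 26% = $21,840.00
Next $170,500 at 18% = $30,690.00
Remaining $154,600 at 14% = $21,644.00
Fee: $40,000.00 + $56,320.00 + $21,840.00 + $30,690.00 + $21,644.00 = $170,494.00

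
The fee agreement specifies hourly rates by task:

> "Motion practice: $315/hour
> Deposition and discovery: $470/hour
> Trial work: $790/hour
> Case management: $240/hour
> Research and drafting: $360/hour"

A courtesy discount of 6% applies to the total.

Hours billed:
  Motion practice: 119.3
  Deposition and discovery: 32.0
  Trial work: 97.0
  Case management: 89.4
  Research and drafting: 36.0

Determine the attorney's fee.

Motion practice: 119.3 × $315 = $37,579.50
Deposition and discovery: 32.0 × $470 = $15,040.00
Trial work: 97.0 × $790 = $76,630.00
Case management: 89.4 × $240 = $21,456.00
Research and drafting: 36.0 × $360 = $12,960.00
Subtotal: $163,665.50
Less 6% discount: −$9,819.93
Total: $163,665.50 − $9,819.93 = $153,845.57

$153,845.57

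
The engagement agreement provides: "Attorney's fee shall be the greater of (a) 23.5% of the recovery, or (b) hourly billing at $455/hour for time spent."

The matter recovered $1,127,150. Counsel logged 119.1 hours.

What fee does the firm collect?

(a) 23.5% of $1,127,150 = $264,880.25
(b) 119.1 × $455 = $54,190.50
The greater is (a): $264,880.25.

$264,880.25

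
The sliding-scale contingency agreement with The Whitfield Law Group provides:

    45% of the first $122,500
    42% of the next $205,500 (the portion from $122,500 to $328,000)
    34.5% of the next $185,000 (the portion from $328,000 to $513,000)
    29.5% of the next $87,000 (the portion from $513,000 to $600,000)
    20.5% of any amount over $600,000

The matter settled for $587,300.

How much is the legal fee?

First $122,500 at 45% = $55,125.00
Next $205,500 at 42% = $86,310.00
Next $185,000 at 34.5% = $63,825.00
Remaining $74,300 at 29.5% = $21,918.50
Fee: $55,125.00 + $86,310.00 + $63,825.00 + $21,918.50 = $227,178.50

$227,178.50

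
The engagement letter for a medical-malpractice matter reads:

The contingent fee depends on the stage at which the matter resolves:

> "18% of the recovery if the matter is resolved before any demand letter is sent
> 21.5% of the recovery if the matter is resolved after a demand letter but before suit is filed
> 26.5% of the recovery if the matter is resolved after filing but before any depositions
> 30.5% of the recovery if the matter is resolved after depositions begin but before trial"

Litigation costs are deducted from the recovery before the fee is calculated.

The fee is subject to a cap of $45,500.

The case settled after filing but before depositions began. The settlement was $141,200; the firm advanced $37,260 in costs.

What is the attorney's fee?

Fee base (net of costs): $141,200 − $37,260 = $103,940
The matter settled after filing but before depositions began, so the 26.5% rate applies.
$103,940 × 26.5% = $27,544.10
$27,544.10 is under the $45,500 cap.

$27,544.10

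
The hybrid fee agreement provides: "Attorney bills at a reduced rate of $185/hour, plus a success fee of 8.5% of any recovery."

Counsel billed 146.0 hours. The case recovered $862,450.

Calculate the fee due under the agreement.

$100,318.25

Hourly: 146.0 × $185 = $27,010.00
Success fee: 8.5% of $862,450 = $73,308.25
Total: $27,010.00 + $73,308.25 = $100,318.25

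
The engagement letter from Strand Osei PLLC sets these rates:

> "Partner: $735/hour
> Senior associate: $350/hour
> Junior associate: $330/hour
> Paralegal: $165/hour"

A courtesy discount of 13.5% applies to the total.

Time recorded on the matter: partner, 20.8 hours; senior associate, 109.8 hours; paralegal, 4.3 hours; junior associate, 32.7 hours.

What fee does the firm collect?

$56,414.00

Partner: 20.8 × $735 = $15,288.00
Senior associate: 109.8 × $350 = $38,430.00
Junior associate: 32.7 × $330 = $10,791.00
Paralegal: 4.3 × $165 = $709.50
Subtotal: $65,218.50
Less 13.5% discount: −$8,804.50
Total: $65,218.50 − $8,804.50 = $56,414.00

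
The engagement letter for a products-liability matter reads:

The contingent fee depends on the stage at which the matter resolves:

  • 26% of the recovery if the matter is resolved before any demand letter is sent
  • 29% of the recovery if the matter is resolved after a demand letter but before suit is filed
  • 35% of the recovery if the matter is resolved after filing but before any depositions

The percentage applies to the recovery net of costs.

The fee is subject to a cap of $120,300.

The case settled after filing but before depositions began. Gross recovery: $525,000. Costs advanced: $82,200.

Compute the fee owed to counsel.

Fee base (net of costs): $525,000 − $82,200 = $442,800
The matter settled after filing but before depositions began, so the 35% rate applies.
$442,800 × 35% = $154,980.00
$154,980.00 exceeds the $120,300 cap, so the fee is capped at $120,300.00.

$120,300.00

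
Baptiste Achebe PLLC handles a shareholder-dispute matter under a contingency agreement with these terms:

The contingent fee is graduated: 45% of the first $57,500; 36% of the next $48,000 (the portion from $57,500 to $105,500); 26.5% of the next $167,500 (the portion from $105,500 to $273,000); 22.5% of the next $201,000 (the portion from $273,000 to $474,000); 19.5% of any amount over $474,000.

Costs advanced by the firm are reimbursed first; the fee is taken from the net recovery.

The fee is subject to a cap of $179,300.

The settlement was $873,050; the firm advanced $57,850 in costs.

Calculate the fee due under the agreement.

$179,300.00

Fee base (net of costs): $873,050 − $57,850 = $815,200
First $57,500 at 45% = $25,875.00
Next $48,000 at 36% = $17,280.00
Next $167,500 at 26.5% = $44,387.50
Next $201,000 at 22.5% = $45,225.00
Remaining $341,200 at 19.5% = $66,534.00
Fee: $25,875.00 + $17,280.00 + $44,387.50 + $45,225.00 + $66,534.00 = $199,301.50
$199,301.50 exceeds the $179,300 cap, so the fee is capped at $179,300.00.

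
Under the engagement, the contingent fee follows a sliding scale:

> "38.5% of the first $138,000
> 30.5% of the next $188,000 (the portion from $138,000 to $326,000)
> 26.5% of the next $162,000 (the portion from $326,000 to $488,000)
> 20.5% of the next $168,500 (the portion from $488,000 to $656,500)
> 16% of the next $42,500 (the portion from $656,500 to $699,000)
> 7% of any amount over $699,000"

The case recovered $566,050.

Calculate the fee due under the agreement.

First $138,000 at 38.5% = $53,130.00
Next $188,000 at 30.5% = $57,340.00
Next $162,000 at 26.5% = $42,930.00
Remaining $78,050 at 20.5% = $16,000.25
Fee: $53,130.00 + $57,340.00 + $42,930.00 + $16,000.25 = $169,400.25

$169,400.25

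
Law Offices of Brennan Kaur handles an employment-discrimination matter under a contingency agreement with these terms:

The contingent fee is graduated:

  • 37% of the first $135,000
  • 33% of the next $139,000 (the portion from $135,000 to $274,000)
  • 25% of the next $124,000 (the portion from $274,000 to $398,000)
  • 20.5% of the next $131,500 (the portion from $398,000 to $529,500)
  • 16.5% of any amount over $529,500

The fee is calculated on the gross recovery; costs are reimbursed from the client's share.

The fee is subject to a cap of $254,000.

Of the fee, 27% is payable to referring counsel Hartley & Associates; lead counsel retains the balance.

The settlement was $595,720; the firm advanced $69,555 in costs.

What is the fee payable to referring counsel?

$44,470.03

Fee base is the gross recovery, $595,720; costs are reimbursed separately.
First $135,000 at 37% = $49,950.00
Next $139,000 at 33% = $45,870.00
Next $124,000 at 25% = $31,000.00
Next $131,500 at 20.5% = $26,957.50
Remaining $66,220 at 16.5% = $10,926.30
Fee: $49,950.00 + $45,870.00 + $31,000.00 + $26,957.50 + $10,926.30 = $164,703.80
$164,703.80 is under the $254,000 cap.
Referral share: 27% of $164,703.80 = $44,470.03; lead counsel retains $164,703.80 − $44,470.03 = $120,233.77.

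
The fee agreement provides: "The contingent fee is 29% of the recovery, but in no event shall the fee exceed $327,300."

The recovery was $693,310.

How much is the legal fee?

29% of $693,310 = $201,059.90
That is under the $327,300 cap.

$201,059.90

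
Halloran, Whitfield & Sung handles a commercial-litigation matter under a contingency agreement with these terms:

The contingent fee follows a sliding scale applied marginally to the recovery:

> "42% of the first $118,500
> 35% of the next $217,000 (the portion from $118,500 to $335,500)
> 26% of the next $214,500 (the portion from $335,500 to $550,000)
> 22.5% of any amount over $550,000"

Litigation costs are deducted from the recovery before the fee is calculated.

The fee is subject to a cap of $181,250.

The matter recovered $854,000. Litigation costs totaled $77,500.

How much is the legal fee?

Fee base (net of costs): $854,000 − $77,500 = $776,500
First $118,500 at 42% = $49,770.00
Next $217,000 at 35% = $75,950.00
Next $214,500 at 26% = $55,770.00
Remaining $226,500 at 22.5% = $50,962.50
Fee: $49,770.00 + $75,950.00 + $55,770.00 + $50,962.50 = $232,452.50
$232,452.50 exceeds the $181,250 cap, so the fee is capped at $181,250.00.

$181,250.00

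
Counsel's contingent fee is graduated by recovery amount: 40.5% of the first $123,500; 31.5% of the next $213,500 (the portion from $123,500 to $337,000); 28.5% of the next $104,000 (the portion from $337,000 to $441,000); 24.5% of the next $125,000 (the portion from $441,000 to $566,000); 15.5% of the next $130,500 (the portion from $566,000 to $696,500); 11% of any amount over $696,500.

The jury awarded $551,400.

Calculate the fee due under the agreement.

$173,958.00

First $123,500 at 40.5% = $50,017.50
Next $213,500 at 31.5% = $67,252.50
Next $104,000 at 28.5% = $29,640.00
Remaining $110,400 at 24.5% = $27,048.00
Fee: $50,017.50 + $67,252.50 + $29,640.00 + $27,048.00 = $173,958.00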